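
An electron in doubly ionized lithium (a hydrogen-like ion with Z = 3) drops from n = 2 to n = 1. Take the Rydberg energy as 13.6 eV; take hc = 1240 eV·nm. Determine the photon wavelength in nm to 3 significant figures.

For Z = 3 the level energies scale as Z², so the effective Rydberg energy is 13.6 × 9 = 122.4 eV.
ΔE = 122.4 × (1/1² − 1/2²) = 122.4 × 0.7500 = 91.80 eV.
λ = hc/ΔE = 1240 / 91.80 = 13.5 nm.

13.5 nm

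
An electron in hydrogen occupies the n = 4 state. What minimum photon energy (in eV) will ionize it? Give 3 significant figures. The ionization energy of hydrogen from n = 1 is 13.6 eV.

E_4 = −13.60/16 = −0.850 eV, so ionization (to E = 0) requires 0.850 eV.

0.850 eV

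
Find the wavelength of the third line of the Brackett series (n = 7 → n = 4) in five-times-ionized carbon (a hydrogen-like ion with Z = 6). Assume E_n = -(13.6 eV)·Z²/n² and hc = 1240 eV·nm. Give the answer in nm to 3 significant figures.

60.2 nm

The Brackett series terminates on n_f = 4; the third line has n_i = 4+3 = 7.
ΔE = 489.6 × (1/4² − 1/7²) = 20.61 eV.
λ = 1240 / 20.61 = 60.2 nm.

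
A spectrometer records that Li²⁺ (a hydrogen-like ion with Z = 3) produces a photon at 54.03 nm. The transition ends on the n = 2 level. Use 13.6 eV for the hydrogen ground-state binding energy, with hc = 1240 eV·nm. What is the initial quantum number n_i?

The photon energy is ΔE = hc/λ = 1240 / 54.03 = 22.95 eV.
With Z = 3, ΔE = 122.4 × (1/n_f² − 1/n_i²), so 1/n_f² − 1/n_i² = 0.1875.
With n_f = 2: 1/n_i² = 1/4 − 0.1875 = 0.06250, so n_i ≈ 4.00.

n_i = 4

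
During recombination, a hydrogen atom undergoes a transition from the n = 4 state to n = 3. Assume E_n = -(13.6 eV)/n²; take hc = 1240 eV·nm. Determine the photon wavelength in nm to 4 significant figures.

ΔE = 13.60 × (1/3² − 1/4²) = 13.60 × 0.04861 = 0.6611 eV.
λ = hc/ΔE = 1240 / 0.6611 = 1876 nm.

1876 nm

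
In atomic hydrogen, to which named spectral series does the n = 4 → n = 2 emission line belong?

Balmer

The series is set by the lower level: n_f = 2 is the Balmer series.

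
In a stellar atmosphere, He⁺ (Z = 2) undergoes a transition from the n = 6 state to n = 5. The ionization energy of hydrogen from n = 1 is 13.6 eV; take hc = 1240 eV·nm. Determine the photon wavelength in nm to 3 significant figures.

For Z = 2 the level energies scale as Z², so the effective Rydberg energy is 13.6 × 4 = 54.40 eV.
ΔE = 54.40 × (1/5² − 1/6²) = 54.40 × 0.01222 = 0.6649 eV.
λ = hc/ΔE = 1240 / 0.6649 = 1860 nm.

1860 nm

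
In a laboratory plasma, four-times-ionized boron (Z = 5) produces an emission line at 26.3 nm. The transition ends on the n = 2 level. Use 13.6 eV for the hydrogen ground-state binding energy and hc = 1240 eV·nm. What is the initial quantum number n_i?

n_i = 3

The photon energy is ΔE = hc/λ = 1240 / 26.3 = 47.15 eV.
With Z = 5, ΔE = 340.0 × (1/n_f² − 1/n_i²), so 1/n_f² − 1/n_i² = 0.1387.
With n_f = 2: 1/n_i² = 1/4 − 0.1387 = 0.1113, so n_i ≈ 3.00.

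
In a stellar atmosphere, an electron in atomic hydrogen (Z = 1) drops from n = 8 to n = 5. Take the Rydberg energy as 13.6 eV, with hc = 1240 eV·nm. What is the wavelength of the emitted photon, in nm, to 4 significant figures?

3741 nm

ΔE = 13.60 × (1/5² − 1/8²) = 13.60 × 0.02438 = 0.3315 eV.
λ = hc/ΔE = 1240 / 0.3315 = 3741 nm.
This line belongs to the Pfund series.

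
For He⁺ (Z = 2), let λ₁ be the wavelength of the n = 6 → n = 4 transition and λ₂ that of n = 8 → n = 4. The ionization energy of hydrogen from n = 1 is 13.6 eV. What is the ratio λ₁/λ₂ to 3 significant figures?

1.35

λ ∝ 1/ΔE ∝ 1/(1/n_f² − 1/n_i²), and the Z² and hc factors cancel in the ratio.
λ₁/λ₂ = (1/4² − 1/8²)/(1/4² − 1/6²) = 0.04688/0.03472 = 1.35.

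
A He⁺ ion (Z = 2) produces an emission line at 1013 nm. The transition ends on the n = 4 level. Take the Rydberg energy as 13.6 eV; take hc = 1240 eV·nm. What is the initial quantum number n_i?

n_i = 5

The photon energy is ΔE = hc/λ = 1240 / 1013 = 1.224 eV.
With Z = 2, ΔE = 54.40 × (1/n_f² − 1/n_i²), so 1/n_f² − 1/n_i² = 0.02250.
With n_f = 4: 1/n_i² = 1/16 − 0.02250 = 0.04000, so n_i ≈ 5.00.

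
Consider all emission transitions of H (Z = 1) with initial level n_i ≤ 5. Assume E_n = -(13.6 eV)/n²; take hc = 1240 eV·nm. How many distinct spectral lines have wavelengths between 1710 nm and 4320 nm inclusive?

2

Enumerate all n_i → n_f pairs with 1 ≤ n_f < n_i ≤ 5 and compute λ = 1240 / [13.6·1·(1/n_f² − 1/n_i²)].
Lines falling in [1710, 4320] nm: 4→3 (1876 nm), 5→4 (4052 nm).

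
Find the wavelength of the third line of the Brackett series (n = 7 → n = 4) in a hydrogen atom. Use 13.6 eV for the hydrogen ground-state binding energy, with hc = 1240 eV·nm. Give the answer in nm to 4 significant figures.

The Brackett series terminates on n_f = 4; the third line has n_i = 4+3 = 7.
ΔE = 13.60 × (1/4² − 1/7²) = 0.5724 eV.
λ = 1240 / 0.5724 = 2166 nm.

2166 nm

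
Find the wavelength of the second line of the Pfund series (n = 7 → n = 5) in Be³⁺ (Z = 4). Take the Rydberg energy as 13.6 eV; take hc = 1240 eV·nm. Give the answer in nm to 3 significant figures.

The Pfund series terminates on n_f = 5; the second line has n_i = 5+2 = 7.
ΔE = 217.6 × (1/5² − 1/7²) = 4.263 eV.
λ = 1240 / 4.263 = 291 nm.

291 nm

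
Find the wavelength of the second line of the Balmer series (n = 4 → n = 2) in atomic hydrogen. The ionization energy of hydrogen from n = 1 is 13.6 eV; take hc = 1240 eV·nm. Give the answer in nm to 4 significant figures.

The Balmer series terminates on n_f = 2; the second line has n_i = 2+2 = 4.
ΔE = 13.60 × (1/2² − 1/4²) = 2.550 eV.
λ = 1240 / 2.550 = 486.3 nm.

486.3 nm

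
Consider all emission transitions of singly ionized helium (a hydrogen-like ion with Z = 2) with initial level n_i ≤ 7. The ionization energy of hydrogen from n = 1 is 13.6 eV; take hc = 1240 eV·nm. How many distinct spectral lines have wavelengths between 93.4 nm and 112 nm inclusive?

Enumerate all n_i → n_f pairs with 1 ≤ n_f < n_i ≤ 7 and compute λ = 1240 / [13.6·4·(1/n_f² − 1/n_i²)].
Lines falling in [93.4, 112] nm: 7→2 (99.28 nm), 6→2 (102.6 nm), 5→2 (108.5 nm).

3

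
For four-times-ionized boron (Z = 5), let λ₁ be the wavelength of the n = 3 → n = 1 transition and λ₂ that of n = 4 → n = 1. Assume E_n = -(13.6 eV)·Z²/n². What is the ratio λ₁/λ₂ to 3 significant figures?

1.05

λ ∝ 1/ΔE ∝ 1/(1/n_f² − 1/n_i²), and the Z² and hc factors cancel in the ratio.
λ₁/λ₂ = (1/1² − 1/4²)/(1/1² − 1/3²) = 0.9375/0.8889 = 1.05.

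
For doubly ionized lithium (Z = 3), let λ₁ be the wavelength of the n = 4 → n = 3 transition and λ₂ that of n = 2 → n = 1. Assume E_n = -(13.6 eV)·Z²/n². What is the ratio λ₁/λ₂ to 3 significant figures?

λ ∝ 1/ΔE ∝ 1/(1/n_f² − 1/n_i²), and the Z² and hc factors cancel in the ratio.
λ₁/λ₂ = (1/1² − 1/2²)/(1/3² − 1/4²) = 0.7500/0.04861 = 15.4.

15.4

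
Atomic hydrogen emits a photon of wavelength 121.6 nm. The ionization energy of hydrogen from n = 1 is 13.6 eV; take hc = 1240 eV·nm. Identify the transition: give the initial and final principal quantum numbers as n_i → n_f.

The photon energy is ΔE = hc/λ = 1240 / 121.6 = 10.20 eV.
With Z = 1, ΔE = 13.60 × (1/n_f² − 1/n_i²), so 1/n_f² − 1/n_i² = 0.7498.
Trying n_f = 1 gives 1/n_i² = 0.2502, i.e. n_i ≈ 2; this pair matches.

n_i = 2, n_f = 1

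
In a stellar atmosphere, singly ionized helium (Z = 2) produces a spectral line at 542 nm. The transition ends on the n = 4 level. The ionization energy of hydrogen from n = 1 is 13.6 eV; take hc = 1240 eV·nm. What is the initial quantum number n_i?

n_i = 7

The photon energy is ΔE = hc/λ = 1240 / 542 = 2.288 eV.
With Z = 2, ΔE = 54.40 × (1/n_f² − 1/n_i²), so 1/n_f² − 1/n_i² = 0.04206.
With n_f = 4: 1/n_i² = 1/16 − 0.04206 = 0.02044, so n_i ≈ 6.99.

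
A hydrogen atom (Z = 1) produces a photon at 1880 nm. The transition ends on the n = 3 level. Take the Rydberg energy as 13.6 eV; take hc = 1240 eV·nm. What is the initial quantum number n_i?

n_i = 4

The photon energy is ΔE = hc/λ = 1240 / 1880 = 0.6596 eV.
With Z = 1, ΔE = 13.60 × (1/n_f² − 1/n_i²), so 1/n_f² − 1/n_i² = 0.04850.
With n_f = 3: 1/n_i² = 1/9 − 0.04850 = 0.06261, so n_i ≈ 4.00.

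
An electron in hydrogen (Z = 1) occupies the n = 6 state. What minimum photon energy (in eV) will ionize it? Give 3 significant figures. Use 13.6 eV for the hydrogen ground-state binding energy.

E_6 = −13.60/36 = −0.378 eV, so ionization (to E = 0) requires 0.378 eV.

0.378 eV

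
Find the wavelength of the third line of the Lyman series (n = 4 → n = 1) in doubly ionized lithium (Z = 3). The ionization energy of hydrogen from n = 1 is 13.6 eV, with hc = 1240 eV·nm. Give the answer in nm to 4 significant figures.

The Lyman series terminates on n_f = 1; the third line has n_i = 1+3 = 4.
ΔE = 122.4 × (1/1² − 1/4²) = 114.8 eV.
λ = 1240 / 114.8 = 10.81 nm.

10.81 nm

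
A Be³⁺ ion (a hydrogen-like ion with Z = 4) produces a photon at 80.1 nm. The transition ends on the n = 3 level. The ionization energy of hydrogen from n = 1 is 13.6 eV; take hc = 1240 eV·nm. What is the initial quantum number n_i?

The photon energy is ΔE = hc/λ = 1240 / 80.1 = 15.48 eV.
With Z = 4, ΔE = 217.6 × (1/n_f² − 1/n_i²), so 1/n_f² − 1/n_i² = 0.07114.
With n_f = 3: 1/n_i² = 1/9 − 0.07114 = 0.03997, so n_i ≈ 5.00.

n_i = 5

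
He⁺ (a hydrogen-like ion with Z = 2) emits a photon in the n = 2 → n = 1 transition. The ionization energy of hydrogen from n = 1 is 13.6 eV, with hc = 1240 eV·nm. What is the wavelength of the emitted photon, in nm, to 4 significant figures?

30.39 nm

For Z = 2 the level energies scale as Z², so the effective Rydberg energy is 13.6 × 4 = 54.40 eV.
ΔE = 54.40 × (1/1² − 1/2²) = 54.40 × 0.7500 = 40.80 eV.
λ = hc/ΔE = 1240 / 40.80 = 30.39 nm.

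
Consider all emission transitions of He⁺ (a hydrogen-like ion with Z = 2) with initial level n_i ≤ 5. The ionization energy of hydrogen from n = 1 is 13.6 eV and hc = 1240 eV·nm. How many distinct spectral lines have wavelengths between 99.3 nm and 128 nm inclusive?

2

Enumerate all n_i → n_f pairs with 1 ≤ n_f < n_i ≤ 5 and compute λ = 1240 / [13.6·4·(1/n_f² − 1/n_i²)].
Lines falling in [99.3, 128] nm: 5→2 (108.5 nm), 4→2 (121.6 nm).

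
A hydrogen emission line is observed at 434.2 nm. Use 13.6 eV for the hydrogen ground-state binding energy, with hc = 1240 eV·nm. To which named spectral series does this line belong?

ΔE = 1240/434.2 = 2.856 eV.
This matches 13.6 × (1/2² − 1/5²), so n_f = 2: the Balmer series.

Balmer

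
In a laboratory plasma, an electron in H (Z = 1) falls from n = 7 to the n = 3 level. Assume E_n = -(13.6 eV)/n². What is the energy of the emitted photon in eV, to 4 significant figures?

1.234 eV

E_7 = −13.60/49 = −0.2776 eV and E_3 = −13.60/9 = −1.511 eV.
The photon energy is |E_7 − E_3| = 1.234 eV.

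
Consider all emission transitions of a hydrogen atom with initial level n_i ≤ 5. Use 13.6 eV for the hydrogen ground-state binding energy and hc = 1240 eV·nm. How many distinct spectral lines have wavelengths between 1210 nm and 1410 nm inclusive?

1

Enumerate all n_i → n_f pairs with 1 ≤ n_f < n_i ≤ 5 and compute λ = 1240 / [13.6·1·(1/n_f² − 1/n_i²)].
Lines falling in [1210, 1410] nm: 5→3 (1282 nm).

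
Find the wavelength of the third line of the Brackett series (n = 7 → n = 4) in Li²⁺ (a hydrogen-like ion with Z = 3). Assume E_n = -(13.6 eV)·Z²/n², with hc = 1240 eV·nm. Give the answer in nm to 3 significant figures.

The Brackett series terminates on n_f = 4; the third line has n_i = 4+3 = 7.
ΔE = 122.4 × (1/4² − 1/7²) = 5.152 eV.
λ = 1240 / 5.152 = 241 nm.

241 nm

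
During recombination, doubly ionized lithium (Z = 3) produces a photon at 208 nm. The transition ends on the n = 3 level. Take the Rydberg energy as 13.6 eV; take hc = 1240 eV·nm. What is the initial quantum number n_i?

The photon energy is ΔE = hc/λ = 1240 / 208 = 5.962 eV.
With Z = 3, ΔE = 122.4 × (1/n_f² − 1/n_i²), so 1/n_f² − 1/n_i² = 0.04871.
With n_f = 3: 1/n_i² = 1/9 − 0.04871 = 0.06241, so n_i ≈ 4.00.

n_i = 4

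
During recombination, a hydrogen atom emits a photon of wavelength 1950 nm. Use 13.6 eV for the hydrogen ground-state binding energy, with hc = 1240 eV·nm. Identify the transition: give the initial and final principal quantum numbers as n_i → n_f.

The photon energy is ΔE = hc/λ = 1240 / 1950 = 0.6359 eV.
With Z = 1, ΔE = 13.60 × (1/n_f² − 1/n_i²), so 1/n_f² − 1/n_i² = 0.04676.
Trying n_f = 4 gives 1/n_i² = 0.01574, i.e. n_i ≈ 8; this pair matches.

n_i = 8, n_f = 4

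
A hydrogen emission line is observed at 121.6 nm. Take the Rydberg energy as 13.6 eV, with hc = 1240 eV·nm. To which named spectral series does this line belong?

Lyman

ΔE = 1240/121.6 = 10.20 eV.
This matches 13.6 × (1/1² − 1/2²), so n_f = 1: the Lyman series.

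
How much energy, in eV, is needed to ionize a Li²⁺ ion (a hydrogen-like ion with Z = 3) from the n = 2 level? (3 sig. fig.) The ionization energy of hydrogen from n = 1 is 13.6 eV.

E_n = −13.6 Z²/n² = −122.4/n² eV for Z = 3.
E_2 = −122.4/4 = −30.6 eV, so ionization (to E = 0) requires 30.6 eV.

30.6 eV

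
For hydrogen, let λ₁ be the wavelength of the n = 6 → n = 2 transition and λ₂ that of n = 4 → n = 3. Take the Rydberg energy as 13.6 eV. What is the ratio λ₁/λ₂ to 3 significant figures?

λ ∝ 1/ΔE ∝ 1/(1/n_f² − 1/n_i²), and the Z² and hc factors cancel in the ratio.
λ₁/λ₂ = (1/3² − 1/4²)/(1/2² − 1/6²) = 0.04861/0.2222 = 0.219.

0.219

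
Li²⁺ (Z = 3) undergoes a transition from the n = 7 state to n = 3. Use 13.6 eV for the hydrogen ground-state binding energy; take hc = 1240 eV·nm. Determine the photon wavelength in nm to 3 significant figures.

112 nm

For Z = 3 the level energies scale as Z², so the effective Rydberg energy is 13.6 × 9 = 122.4 eV.
ΔE = 122.4 × (1/3² − 1/7²) = 122.4 × 0.09070 = 11.10 eV.
λ = hc/ΔE = 1240 / 11.10 = 112 nm.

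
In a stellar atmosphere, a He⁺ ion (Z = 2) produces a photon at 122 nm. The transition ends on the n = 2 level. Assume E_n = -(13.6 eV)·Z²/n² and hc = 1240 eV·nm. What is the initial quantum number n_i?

The photon energy is ΔE = hc/λ = 1240 / 122 = 10.16 eV.
With Z = 2, ΔE = 54.40 × (1/n_f² − 1/n_i²), so 1/n_f² − 1/n_i² = 0.1868.
With n_f = 2: 1/n_i² = 1/4 − 0.1868 = 0.06316, so n_i ≈ 3.98.

n_i = 4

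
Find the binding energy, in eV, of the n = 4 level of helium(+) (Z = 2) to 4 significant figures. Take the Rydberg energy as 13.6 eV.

E_n = −13.6 Z²/n² = −54.40/n² eV for Z = 2.
E_4 = −54.40/16 = −3.400 eV, so ionization (to E = 0) requires 3.400 eV.

3.400 eV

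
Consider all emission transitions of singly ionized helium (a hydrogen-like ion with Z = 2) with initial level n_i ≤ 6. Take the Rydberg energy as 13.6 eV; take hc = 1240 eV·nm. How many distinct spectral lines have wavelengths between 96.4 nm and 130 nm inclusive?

3

Enumerate all n_i → n_f pairs with 1 ≤ n_f < n_i ≤ 6 and compute λ = 1240 / [13.6·4·(1/n_f² − 1/n_i²)].
Lines falling in [96.4, 130] nm: 6→2 (102.6 nm), 5→2 (108.5 nm), 4→2 (121.6 nm).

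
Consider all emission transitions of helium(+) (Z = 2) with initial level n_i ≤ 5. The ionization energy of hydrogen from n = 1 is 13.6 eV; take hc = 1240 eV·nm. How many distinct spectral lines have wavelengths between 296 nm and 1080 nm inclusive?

Enumerate all n_i → n_f pairs with 1 ≤ n_f < n_i ≤ 5 and compute λ = 1240 / [13.6·4·(1/n_f² − 1/n_i²)].
Lines falling in [296, 1080] nm: 5→3 (320.5 nm), 4→3 (468.9 nm), 5→4 (1013 nm).

3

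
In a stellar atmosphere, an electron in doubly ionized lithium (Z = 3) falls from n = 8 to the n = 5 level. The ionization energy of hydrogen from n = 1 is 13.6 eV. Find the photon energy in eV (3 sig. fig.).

The Bohr energies scale as Z², so for Z = 3: E_n = −122.4/n² eV.
E_8 = −122.4/64 = −1.913 eV and E_5 = −122.4/25 = −4.896 eV.
The photon energy is |E_8 − E_5| = 2.98 eV.

2.98 eV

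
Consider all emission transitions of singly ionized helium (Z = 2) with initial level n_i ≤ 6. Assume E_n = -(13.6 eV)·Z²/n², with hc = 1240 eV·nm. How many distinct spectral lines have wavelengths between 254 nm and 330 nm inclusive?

2

Enumerate all n_i → n_f pairs with 1 ≤ n_f < n_i ≤ 6 and compute λ = 1240 / [13.6·4·(1/n_f² − 1/n_i²)].
Lines falling in [254, 330] nm: 6→3 (273.5 nm), 5→3 (320.5 nm).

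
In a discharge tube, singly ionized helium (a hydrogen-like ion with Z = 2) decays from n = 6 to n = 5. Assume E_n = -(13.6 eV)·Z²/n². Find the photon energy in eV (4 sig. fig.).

The Bohr energies scale as Z², so for Z = 2: E_n = −54.40/n² eV.
E_6 = −54.40/36 = −1.511 eV and E_5 = −54.40/25 = −2.176 eV.
The photon energy is |E_6 − E_5| = 0.6649 eV.

0.6649 eV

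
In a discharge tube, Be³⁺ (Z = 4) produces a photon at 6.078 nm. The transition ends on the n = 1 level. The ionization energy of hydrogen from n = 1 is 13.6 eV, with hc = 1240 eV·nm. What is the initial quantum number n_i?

n_i = 4

The photon energy is ΔE = hc/λ = 1240 / 6.078 = 204.0 eV.
With Z = 4, ΔE = 217.6 × (1/n_f² − 1/n_i²), so 1/n_f² − 1/n_i² = 0.9376.
With n_f = 1: 1/n_i² = 1/1 − 0.9376 = 0.06243, so n_i ≈ 4.00.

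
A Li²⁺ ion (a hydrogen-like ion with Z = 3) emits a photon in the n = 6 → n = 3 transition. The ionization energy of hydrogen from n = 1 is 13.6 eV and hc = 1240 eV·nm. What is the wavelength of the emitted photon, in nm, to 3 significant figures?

For Z = 3 the level energies scale as Z², so the effective Rydberg energy is 13.6 × 9 = 122.4 eV.
ΔE = 122.4 × (1/3² − 1/6²) = 122.4 × 0.08333 = 10.20 eV.
λ = hc/ΔE = 1240 / 10.20 = 122 nm.

122 nm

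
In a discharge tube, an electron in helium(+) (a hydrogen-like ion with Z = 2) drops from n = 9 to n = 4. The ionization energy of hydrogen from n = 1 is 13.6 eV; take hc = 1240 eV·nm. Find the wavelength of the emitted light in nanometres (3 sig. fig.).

454 nm

For Z = 2 the level energies scale as Z², so the effective Rydberg energy is 13.6 × 4 = 54.40 eV.
ΔE = 54.40 × (1/4² − 1/9²) = 54.40 × 0.05015 = 2.728 eV.
λ = hc/ΔE = 1240 / 2.728 = 454 nm.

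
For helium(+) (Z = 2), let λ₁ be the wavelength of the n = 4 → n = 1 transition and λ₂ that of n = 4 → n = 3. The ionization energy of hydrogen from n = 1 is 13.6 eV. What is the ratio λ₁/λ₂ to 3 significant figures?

λ ∝ 1/ΔE ∝ 1/(1/n_f² − 1/n_i²), and the Z² and hc factors cancel in the ratio.
λ₁/λ₂ = (1/3² − 1/4²)/(1/1² − 1/4²) = 0.04861/0.9375 = 0.0519.

0.0519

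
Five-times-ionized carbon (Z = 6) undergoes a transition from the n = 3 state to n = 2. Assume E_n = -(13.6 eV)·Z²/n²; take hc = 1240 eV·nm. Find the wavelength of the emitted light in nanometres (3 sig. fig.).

18.2 nm

For Z = 6 the level energies scale as Z², so the effective Rydberg energy is 13.6 × 36 = 489.6 eV.
ΔE = 489.6 × (1/2² − 1/3²) = 489.6 × 0.1389 = 68.00 eV.
λ = hc/ΔE = 1240 / 68.00 = 18.2 nm.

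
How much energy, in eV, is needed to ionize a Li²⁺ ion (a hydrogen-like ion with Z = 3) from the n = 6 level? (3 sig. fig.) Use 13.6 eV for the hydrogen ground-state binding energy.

3.40 eV

E_n = −13.6 Z²/n² = −122.4/n² eV for Z = 3.
E_6 = −122.4/36 = −3.40 eV, so ionization (to E = 0) requires 3.40 eV.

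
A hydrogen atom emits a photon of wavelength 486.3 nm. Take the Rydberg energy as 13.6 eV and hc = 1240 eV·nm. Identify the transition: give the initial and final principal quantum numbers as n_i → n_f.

The photon energy is ΔE = hc/λ = 1240 / 486.3 = 2.550 eV.
With Z = 1, ΔE = 13.60 × (1/n_f² − 1/n_i²), so 1/n_f² − 1/n_i² = 0.1875.
Trying n_f = 2 gives 1/n_i² = 0.06251, i.e. n_i ≈ 4; this pair matches.

n_i = 4, n_f = 2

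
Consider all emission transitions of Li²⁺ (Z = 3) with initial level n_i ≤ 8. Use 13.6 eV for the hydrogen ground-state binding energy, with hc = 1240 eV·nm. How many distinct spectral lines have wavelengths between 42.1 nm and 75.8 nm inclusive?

6

Enumerate all n_i → n_f pairs with 1 ≤ n_f < n_i ≤ 8 and compute λ = 1240 / [13.6·9·(1/n_f² − 1/n_i²)].
Lines falling in [42.1, 75.8] nm: 8→2 (43.22 nm), 7→2 (44.12 nm), 6→2 (45.59 nm), 5→2 (48.24 nm), 4→2 (54.03 nm), 3→2 (72.94 nm).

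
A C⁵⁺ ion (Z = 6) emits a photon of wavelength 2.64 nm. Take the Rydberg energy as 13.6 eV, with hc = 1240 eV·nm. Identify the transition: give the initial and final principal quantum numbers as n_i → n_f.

n_i = 5, n_f = 1

The photon energy is ΔE = hc/λ = 1240 / 2.64 = 469.7 eV.
With Z = 6, ΔE = 489.6 × (1/n_f² − 1/n_i²), so 1/n_f² − 1/n_i² = 0.9593.
Trying n_f = 1 gives 1/n_i² = 0.04065, i.e. n_i ≈ 5; this pair matches.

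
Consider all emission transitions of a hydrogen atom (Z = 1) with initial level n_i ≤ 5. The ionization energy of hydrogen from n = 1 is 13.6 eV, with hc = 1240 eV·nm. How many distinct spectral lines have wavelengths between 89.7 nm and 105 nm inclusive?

3

Enumerate all n_i → n_f pairs with 1 ≤ n_f < n_i ≤ 5 and compute λ = 1240 / [13.6·1·(1/n_f² − 1/n_i²)].
Lines falling in [89.7, 105] nm: 5→1 (94.98 nm), 4→1 (97.25 nm), 3→1 (102.6 nm).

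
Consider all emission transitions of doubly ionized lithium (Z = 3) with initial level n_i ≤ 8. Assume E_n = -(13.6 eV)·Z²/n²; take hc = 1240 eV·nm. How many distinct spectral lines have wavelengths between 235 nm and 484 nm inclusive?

4

Enumerate all n_i → n_f pairs with 1 ≤ n_f < n_i ≤ 8 and compute λ = 1240 / [13.6·9·(1/n_f² − 1/n_i²)].
Lines falling in [235, 484] nm: 7→4 (240.7 nm), 6→4 (291.8 nm), 8→5 (415.6 nm), 5→4 (450.3 nm).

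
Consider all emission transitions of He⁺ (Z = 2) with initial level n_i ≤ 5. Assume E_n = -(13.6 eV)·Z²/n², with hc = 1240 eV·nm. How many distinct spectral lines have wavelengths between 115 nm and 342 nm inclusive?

Enumerate all n_i → n_f pairs with 1 ≤ n_f < n_i ≤ 5 and compute λ = 1240 / [13.6·4·(1/n_f² − 1/n_i²)].
Lines falling in [115, 342] nm: 4→2 (121.6 nm), 3→2 (164.1 nm), 5→3 (320.5 nm).

3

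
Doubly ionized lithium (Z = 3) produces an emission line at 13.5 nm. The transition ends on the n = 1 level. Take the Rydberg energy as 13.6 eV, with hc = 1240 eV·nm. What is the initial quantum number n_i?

n_i = 2

The photon energy is ΔE = hc/λ = 1240 / 13.5 = 91.85 eV.
With Z = 3, ΔE = 122.4 × (1/n_f² − 1/n_i²), so 1/n_f² − 1/n_i² = 0.7504.
With n_f = 1: 1/n_i² = 1/1 − 0.7504 = 0.2496, so n_i ≈ 2.00.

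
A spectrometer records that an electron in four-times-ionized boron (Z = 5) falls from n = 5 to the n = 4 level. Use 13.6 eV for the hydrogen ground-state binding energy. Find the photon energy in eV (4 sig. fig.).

7.650 eV

The Bohr energies scale as Z², so for Z = 5: E_n = −340.0/n² eV.
E_5 = −340.0/25 = −13.60 eV and E_4 = −340.0/16 = −21.25 eV.
The photon energy is |E_5 − E_4| = 7.650 eV.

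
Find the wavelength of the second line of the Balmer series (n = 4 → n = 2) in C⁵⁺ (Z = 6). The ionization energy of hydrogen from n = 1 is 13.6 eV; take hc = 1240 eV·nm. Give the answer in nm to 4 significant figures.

The Balmer series terminates on n_f = 2; the second line has n_i = 2+2 = 4.
ΔE = 489.6 × (1/2² − 1/4²) = 91.80 eV.
λ = 1240 / 91.80 = 13.51 nm.

13.51 nm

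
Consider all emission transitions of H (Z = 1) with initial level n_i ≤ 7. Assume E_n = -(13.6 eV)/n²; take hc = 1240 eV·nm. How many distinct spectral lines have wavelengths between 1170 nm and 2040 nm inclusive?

2

Enumerate all n_i → n_f pairs with 1 ≤ n_f < n_i ≤ 7 and compute λ = 1240 / [13.6·1·(1/n_f² − 1/n_i²)].
Lines falling in [1170, 2040] nm: 5→3 (1282 nm), 4→3 (1876 nm).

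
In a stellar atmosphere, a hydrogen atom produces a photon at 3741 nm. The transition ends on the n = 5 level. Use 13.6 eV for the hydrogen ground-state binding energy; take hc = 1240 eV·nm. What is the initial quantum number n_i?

The photon energy is ΔE = hc/λ = 1240 / 3741 = 0.3315 eV.
With Z = 1, ΔE = 13.60 × (1/n_f² − 1/n_i²), so 1/n_f² − 1/n_i² = 0.02437.
With n_f = 5: 1/n_i² = 1/25 − 0.02437 = 0.01563, so n_i ≈ 8.00.

n_i = 8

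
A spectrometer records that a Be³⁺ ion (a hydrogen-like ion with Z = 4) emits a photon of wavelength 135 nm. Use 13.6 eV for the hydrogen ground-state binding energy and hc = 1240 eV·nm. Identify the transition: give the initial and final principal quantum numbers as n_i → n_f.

n_i = 7, n_f = 4

The photon energy is ΔE = hc/λ = 1240 / 135 = 9.185 eV.
With Z = 4, ΔE = 217.6 × (1/n_f² − 1/n_i²), so 1/n_f² − 1/n_i² = 0.04221.
Trying n_f = 4 gives 1/n_i² = 0.02029, i.e. n_i ≈ 7; this pair matches.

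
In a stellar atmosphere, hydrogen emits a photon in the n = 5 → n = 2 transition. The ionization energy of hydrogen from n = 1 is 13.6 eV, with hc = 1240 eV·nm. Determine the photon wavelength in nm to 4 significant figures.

434.2 nm

ΔE = 13.60 × (1/2² − 1/5²) = 13.60 × 0.2100 = 2.856 eV.
λ = hc/ΔE = 1240 / 2.856 = 434.2 nm.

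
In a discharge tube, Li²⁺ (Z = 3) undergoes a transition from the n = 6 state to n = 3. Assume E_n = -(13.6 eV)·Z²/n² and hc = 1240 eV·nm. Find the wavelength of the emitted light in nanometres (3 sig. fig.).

For Z = 3 the level energies scale as Z², so the effective Rydberg energy is 13.6 × 9 = 122.4 eV.
ΔE = 122.4 × (1/3² − 1/6²) = 122.4 × 0.08333 = 10.20 eV.
λ = hc/ΔE = 1240 / 10.20 = 122 nm.

122 nm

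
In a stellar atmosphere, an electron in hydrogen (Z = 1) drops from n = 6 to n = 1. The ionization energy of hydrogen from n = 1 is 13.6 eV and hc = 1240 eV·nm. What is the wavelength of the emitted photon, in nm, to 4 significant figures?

93.78 nm

ΔE = 13.60 × (1/1² − 1/6²) = 13.60 × 0.9722 = 13.22 eV.
λ = hc/ΔE = 1240 / 13.22 = 93.78 nm.
This line belongs to the Lyman series.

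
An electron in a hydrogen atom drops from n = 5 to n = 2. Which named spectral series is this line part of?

Balmer

The series is set by the lower level: n_f = 2 is the Balmer series.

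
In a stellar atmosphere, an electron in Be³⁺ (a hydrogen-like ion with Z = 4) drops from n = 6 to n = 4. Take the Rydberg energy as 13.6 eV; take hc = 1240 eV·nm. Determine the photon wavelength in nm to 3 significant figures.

164 nm

For Z = 4 the level energies scale as Z², so the effective Rydberg energy is 13.6 × 16 = 217.6 eV.
ΔE = 217.6 × (1/4² − 1/6²) = 217.6 × 0.03472 = 7.556 eV.
λ = hc/ΔE = 1240 / 7.556 = 164 nm.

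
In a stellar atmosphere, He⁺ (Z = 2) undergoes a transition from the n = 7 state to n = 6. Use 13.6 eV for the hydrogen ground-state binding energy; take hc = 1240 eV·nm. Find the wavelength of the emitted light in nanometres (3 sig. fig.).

For Z = 2 the level energies scale as Z², so the effective Rydberg energy is 13.6 × 4 = 54.40 eV.
ΔE = 54.40 × (1/6² − 1/7²) = 54.40 × 0.007370 = 0.4009 eV.
λ = hc/ΔE = 1240 / 0.4009 = 3090 nm.

3090 nm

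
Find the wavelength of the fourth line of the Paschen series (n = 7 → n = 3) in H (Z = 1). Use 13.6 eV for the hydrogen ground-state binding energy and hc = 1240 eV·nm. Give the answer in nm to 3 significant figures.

1010 nm

The Paschen series terminates on n_f = 3; the fourth line has n_i = 3+4 = 7.
ΔE = 13.60 × (1/3² − 1/7²) = 1.234 eV.
λ = 1240 / 1.234 = 1010 nm.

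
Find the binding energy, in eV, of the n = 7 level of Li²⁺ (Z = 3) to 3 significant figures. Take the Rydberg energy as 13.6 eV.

E_n = −13.6 Z²/n² = −122.4/n² eV for Z = 3.
E_7 = −122.4/49 = −2.50 eV, so ionization (to E = 0) requires 2.50 eV.

2.50 eV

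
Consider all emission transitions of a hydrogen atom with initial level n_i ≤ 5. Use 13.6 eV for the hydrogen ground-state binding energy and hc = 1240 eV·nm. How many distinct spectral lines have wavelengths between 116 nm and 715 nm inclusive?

Enumerate all n_i → n_f pairs with 1 ≤ n_f < n_i ≤ 5 and compute λ = 1240 / [13.6·1·(1/n_f² − 1/n_i²)].
Lines falling in [116, 715] nm: 2→1 (121.6 nm), 5→2 (434.2 nm), 4→2 (486.3 nm), 3→2 (656.5 nm).

4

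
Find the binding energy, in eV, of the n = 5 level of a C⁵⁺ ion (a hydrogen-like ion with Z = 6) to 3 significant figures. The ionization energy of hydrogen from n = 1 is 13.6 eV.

E_n = −13.6 Z²/n² = −489.6/n² eV for Z = 6.
E_5 = −489.6/25 = −19.6 eV, so ionization (to E = 0) requires 19.6 eV.

19.6 eV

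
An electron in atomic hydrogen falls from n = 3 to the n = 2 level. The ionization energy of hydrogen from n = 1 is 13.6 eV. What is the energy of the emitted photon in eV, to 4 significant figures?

E_3 = −13.60/9 = −1.511 eV and E_2 = −13.60/4 = −3.400 eV.
The photon energy is |E_3 − E_2| = 1.889 eV.

1.889 eV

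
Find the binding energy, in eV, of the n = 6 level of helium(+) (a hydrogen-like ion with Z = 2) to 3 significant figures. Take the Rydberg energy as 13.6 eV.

E_n = −13.6 Z²/n² = −54.40/n² eV for Z = 2.
E_6 = −54.40/36 = −1.51 eV, so ionization (to E = 0) requires 1.51 eV.

1.51 eV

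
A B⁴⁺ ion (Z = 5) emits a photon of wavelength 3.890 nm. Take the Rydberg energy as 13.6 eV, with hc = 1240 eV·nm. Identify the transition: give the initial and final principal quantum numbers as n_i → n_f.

The photon energy is ΔE = hc/λ = 1240 / 3.890 = 318.8 eV.
With Z = 5, ΔE = 340.0 × (1/n_f² − 1/n_i²), so 1/n_f² − 1/n_i² = 0.9375.
Trying n_f = 1 gives 1/n_i² = 0.06245, i.e. n_i ≈ 4; this pair matches.

n_i = 4, n_f = 1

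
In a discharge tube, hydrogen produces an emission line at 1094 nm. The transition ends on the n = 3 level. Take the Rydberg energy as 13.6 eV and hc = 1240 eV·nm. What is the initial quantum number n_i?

n_i = 6

The photon energy is ΔE = hc/λ = 1240 / 1094 = 1.133 eV.
With Z = 1, ΔE = 13.60 × (1/n_f² − 1/n_i²), so 1/n_f² − 1/n_i² = 0.08334.
With n_f = 3: 1/n_i² = 1/9 − 0.08334 = 0.02777, so n_i ≈ 6.00.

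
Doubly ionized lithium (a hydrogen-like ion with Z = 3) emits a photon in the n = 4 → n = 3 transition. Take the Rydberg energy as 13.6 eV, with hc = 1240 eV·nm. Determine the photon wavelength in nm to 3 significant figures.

For Z = 3 the level energies scale as Z², so the effective Rydberg energy is 13.6 × 9 = 122.4 eV.
ΔE = 122.4 × (1/3² − 1/4²) = 122.4 × 0.04861 = 5.950 eV.
λ = hc/ΔE = 1240 / 5.950 = 208 nm.

208 nm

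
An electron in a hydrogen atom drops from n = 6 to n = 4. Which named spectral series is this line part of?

Brackett

The series is set by the lower level: n_f = 4 is the Brackett series.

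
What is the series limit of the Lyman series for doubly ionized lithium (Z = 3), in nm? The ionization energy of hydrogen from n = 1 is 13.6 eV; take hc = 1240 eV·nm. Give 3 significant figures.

10.1 nm

The Lyman series has lower level n_f = 1; the series limit corresponds to n_i → ∞.
ΔE_max = 13.6 × 9 / 1² = 122.4 eV.
λ_min = 1240 / 122.4 = 10.1 nm.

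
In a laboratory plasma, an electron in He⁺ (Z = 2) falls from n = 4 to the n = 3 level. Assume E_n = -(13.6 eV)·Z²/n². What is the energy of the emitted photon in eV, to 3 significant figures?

2.64 eV

The Bohr energies scale as Z², so for Z = 2: E_n = −54.40/n² eV.
E_4 = −54.40/16 = −3.400 eV and E_3 = −54.40/9 = −6.044 eV.
The photon energy is |E_4 − E_3| = 2.64 eV.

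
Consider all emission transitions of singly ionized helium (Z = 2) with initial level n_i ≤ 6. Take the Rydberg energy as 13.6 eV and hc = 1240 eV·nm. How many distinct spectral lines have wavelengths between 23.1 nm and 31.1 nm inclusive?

5

Enumerate all n_i → n_f pairs with 1 ≤ n_f < n_i ≤ 6 and compute λ = 1240 / [13.6·4·(1/n_f² − 1/n_i²)].
Lines falling in [23.1, 31.1] nm: 6→1 (23.45 nm), 5→1 (23.74 nm), 4→1 (24.31 nm), 3→1 (25.64 nm), 2→1 (30.39 nm).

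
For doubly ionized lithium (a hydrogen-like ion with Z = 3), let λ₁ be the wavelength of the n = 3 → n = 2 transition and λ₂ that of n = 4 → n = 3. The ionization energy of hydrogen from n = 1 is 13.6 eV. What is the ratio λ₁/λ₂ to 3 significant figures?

0.350

λ ∝ 1/ΔE ∝ 1/(1/n_f² − 1/n_i²), and the Z² and hc factors cancel in the ratio.
λ₁/λ₂ = (1/3² − 1/4²)/(1/2² − 1/3²) = 0.04861/0.1389 = 0.350.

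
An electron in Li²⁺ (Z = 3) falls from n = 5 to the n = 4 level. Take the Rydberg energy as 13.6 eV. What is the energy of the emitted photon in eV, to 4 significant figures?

2.754 eV

The Bohr energies scale as Z², so for Z = 3: E_n = −122.4/n² eV.
E_5 = −122.4/25 = −4.896 eV and E_4 = −122.4/16 = −7.650 eV.
The photon energy is |E_5 − E_4| = 2.754 eV.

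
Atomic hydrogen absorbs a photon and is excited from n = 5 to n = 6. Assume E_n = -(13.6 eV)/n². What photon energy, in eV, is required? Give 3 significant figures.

E_6 = −13.60/36 = −0.3778 eV and E_5 = −13.60/25 = −0.5440 eV.
The photon energy is |E_6 − E_5| = 0.166 eV.

0.166 eV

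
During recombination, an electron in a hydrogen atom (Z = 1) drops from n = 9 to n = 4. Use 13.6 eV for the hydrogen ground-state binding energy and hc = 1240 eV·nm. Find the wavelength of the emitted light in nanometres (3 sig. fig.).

ΔE = 13.60 × (1/4² − 1/9²) = 13.60 × 0.05015 = 0.6821 eV.
λ = hc/ΔE = 1240 / 0.6821 = 1820 nm.
This line belongs to the Brackett series.

1820 nm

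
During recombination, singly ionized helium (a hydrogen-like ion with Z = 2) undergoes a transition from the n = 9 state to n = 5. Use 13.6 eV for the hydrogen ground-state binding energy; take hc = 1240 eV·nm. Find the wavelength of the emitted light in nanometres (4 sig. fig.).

824.3 nm

For Z = 2 the level energies scale as Z², so the effective Rydberg energy is 13.6 × 4 = 54.40 eV.
ΔE = 54.40 × (1/5² − 1/9²) = 54.40 × 0.02765 = 1.504 eV.
λ = hc/ΔE = 1240 / 1.504 = 824.3 nm.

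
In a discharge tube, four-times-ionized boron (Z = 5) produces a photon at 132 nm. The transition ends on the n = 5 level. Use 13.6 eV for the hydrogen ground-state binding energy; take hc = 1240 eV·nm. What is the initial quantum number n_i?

The photon energy is ΔE = hc/λ = 1240 / 132 = 9.394 eV.
With Z = 5, ΔE = 340.0 × (1/n_f² − 1/n_i²), so 1/n_f² − 1/n_i² = 0.02763.
With n_f = 5: 1/n_i² = 1/25 − 0.02763 = 0.01237, so n_i ≈ 8.99.

n_i = 9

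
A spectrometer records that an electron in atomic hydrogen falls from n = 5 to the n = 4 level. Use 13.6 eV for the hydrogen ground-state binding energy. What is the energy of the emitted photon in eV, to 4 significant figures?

0.3060 eV

E_5 = −13.60/25 = −0.5440 eV and E_4 = −13.60/16 = −0.8500 eV.
The photon energy is |E_5 − E_4| = 0.3060 eV.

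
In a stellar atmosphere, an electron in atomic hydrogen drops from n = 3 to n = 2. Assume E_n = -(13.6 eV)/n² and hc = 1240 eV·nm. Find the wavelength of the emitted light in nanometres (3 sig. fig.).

ΔE = 13.60 × (1/2² − 1/3²) = 13.60 × 0.1389 = 1.889 eV.
λ = hc/ΔE = 1240 / 1.889 = 656 nm.

656 nm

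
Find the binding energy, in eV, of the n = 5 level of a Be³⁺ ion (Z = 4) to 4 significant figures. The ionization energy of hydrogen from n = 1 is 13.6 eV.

E_n = −13.6 Z²/n² = −217.6/n² eV for Z = 4.
E_5 = −217.6/25 = −8.704 eV, so ionization (to E = 0) requires 8.704 eV.

8.704 eV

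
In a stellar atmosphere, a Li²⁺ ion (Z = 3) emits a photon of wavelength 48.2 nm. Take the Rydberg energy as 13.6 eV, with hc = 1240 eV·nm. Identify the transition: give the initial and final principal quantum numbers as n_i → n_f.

n_i = 5, n_f = 2

The photon energy is ΔE = hc/λ = 1240 / 48.2 = 25.73 eV.
With Z = 3, ΔE = 122.4 × (1/n_f² − 1/n_i²), so 1/n_f² − 1/n_i² = 0.2102.
Trying n_f = 2 gives 1/n_i² = 0.03982, i.e. n_i ≈ 5; this pair matches.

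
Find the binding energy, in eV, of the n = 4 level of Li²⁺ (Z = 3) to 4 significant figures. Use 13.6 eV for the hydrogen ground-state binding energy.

7.650 eV

E_n = −13.6 Z²/n² = −122.4/n² eV for Z = 3.
E_4 = −122.4/16 = −7.650 eV, so ionization (to E = 0) requires 7.650 eV.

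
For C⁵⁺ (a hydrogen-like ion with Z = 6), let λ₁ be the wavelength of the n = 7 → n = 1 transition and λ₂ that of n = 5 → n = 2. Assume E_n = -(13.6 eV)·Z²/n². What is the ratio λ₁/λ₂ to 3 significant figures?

λ ∝ 1/ΔE ∝ 1/(1/n_f² − 1/n_i²), and the Z² and hc factors cancel in the ratio.
λ₁/λ₂ = (1/2² − 1/5²)/(1/1² − 1/7²) = 0.2100/0.9796 = 0.214.

0.214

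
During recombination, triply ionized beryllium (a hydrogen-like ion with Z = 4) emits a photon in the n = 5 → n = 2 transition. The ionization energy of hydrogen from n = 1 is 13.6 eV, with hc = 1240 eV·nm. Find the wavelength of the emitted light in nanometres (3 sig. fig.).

27.1 nm

For Z = 4 the level energies scale as Z², so the effective Rydberg energy is 13.6 × 16 = 217.6 eV.
ΔE = 217.6 × (1/2² − 1/5²) = 217.6 × 0.2100 = 45.70 eV.
λ = hc/ΔE = 1240 / 45.70 = 27.1 nm.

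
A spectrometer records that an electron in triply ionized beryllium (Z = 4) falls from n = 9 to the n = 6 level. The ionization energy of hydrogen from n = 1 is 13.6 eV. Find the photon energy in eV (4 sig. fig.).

3.358 eV

The Bohr energies scale as Z², so for Z = 4: E_n = −217.6/n² eV.
E_9 = −217.6/81 = −2.686 eV and E_6 = −217.6/36 = −6.044 eV.
The photon energy is |E_9 − E_6| = 3.358 eV.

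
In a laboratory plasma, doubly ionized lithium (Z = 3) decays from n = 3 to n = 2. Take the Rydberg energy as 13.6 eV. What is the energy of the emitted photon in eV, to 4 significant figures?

17.00 eV

The Bohr energies scale as Z², so for Z = 3: E_n = −122.4/n² eV.
E_3 = −122.4/9 = −13.60 eV and E_2 = −122.4/4 = −30.60 eV.
The photon energy is |E_3 − E_2| = 17.00 eV.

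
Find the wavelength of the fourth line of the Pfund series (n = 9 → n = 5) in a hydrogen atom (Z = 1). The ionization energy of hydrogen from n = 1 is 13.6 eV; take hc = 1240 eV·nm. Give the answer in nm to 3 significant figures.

3300 nm

The Pfund series terminates on n_f = 5; the fourth line has n_i = 5+4 = 9.
ΔE = 13.60 × (1/5² − 1/9²) = 0.3761 eV.
λ = 1240 / 0.3761 = 3300 nm.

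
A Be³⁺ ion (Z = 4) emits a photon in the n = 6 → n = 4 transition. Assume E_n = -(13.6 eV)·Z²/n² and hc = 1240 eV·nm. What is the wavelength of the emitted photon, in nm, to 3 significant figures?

164 nm

For Z = 4 the level energies scale as Z², so the effective Rydberg energy is 13.6 × 16 = 217.6 eV.
ΔE = 217.6 × (1/4² − 1/6²) = 217.6 × 0.03472 = 7.556 eV.
λ = hc/ΔE = 1240 / 7.556 = 164 nm.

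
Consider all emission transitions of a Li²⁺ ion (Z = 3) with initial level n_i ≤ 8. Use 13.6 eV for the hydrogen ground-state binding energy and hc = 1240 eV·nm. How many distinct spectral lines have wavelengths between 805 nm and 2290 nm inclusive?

4

Enumerate all n_i → n_f pairs with 1 ≤ n_f < n_i ≤ 8 and compute λ = 1240 / [13.6·9·(1/n_f² − 1/n_i²)].
Lines falling in [805, 2290] nm: 6→5 (828.9 nm), 8→6 (833.6 nm), 7→6 (1375 nm), 8→7 (2118 nm).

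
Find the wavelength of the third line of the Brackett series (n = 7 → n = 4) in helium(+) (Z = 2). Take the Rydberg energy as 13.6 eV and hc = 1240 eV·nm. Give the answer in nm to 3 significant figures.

The Brackett series terminates on n_f = 4; the third line has n_i = 4+3 = 7.
ΔE = 54.40 × (1/4² − 1/7²) = 2.290 eV.
λ = 1240 / 2.290 = 542 nm.

542 nm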